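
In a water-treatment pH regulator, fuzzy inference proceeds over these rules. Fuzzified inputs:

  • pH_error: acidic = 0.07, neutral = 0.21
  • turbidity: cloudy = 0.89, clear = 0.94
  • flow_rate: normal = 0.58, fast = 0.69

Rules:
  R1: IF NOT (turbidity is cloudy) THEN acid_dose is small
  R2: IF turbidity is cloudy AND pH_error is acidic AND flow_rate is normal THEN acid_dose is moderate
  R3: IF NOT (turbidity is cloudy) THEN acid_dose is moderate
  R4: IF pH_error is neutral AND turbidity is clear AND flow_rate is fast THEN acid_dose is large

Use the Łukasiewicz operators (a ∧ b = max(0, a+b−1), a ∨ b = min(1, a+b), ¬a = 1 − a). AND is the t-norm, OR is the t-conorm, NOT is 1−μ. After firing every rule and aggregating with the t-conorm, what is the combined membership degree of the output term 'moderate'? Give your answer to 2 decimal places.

R1: ¬cloudy=1−0.89=0.11 → w = 0.11
R2: cloudy=0.89, acidic=0.07, normal=0.58; AND[max(0, a+b−1)] → w = 0.00
R3: ¬cloudy=1−0.89=0.11 → w = 0.11
R4: neutral=0.21, clear=0.94, fast=0.69; AND[max(0, a+b−1)] → w = 0.00
Rules with consequent 'moderate': {R2, R3} → strengths 0.00, 0.11
Aggregate via t-conorm [min(1, a+b)]: 0.11

0.11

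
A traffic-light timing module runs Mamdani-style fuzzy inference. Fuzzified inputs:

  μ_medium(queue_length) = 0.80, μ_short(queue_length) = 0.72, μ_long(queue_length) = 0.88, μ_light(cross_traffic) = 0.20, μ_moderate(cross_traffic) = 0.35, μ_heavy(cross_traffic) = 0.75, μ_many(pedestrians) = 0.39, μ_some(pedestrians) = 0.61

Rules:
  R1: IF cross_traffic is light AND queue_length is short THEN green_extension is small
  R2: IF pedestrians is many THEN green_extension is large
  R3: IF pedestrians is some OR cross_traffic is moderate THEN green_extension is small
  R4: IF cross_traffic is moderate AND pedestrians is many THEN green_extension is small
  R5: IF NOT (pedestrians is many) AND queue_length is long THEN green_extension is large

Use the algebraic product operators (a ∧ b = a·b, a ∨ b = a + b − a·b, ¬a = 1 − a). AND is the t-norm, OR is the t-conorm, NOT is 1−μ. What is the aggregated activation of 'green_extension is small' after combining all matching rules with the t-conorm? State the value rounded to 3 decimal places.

R1: light=0.20, short=0.72; AND[a·b] → w = 0.1440
R2: many=0.39 → w = 0.3900
R3: some=0.61, moderate=0.35; OR[a + b − a·b] → w = 0.7465
R4: moderate=0.35, many=0.39; AND[a·b] → w = 0.1365
R5: ¬many=1−0.39=0.61, long=0.88; AND[a·b] → w = 0.5368
Rules with consequent 'small': {R1, R3, R4} → strengths 0.1440, 0.7465, 0.1365
Aggregate via t-conorm [a + b − a·b]: 0.8126

0.813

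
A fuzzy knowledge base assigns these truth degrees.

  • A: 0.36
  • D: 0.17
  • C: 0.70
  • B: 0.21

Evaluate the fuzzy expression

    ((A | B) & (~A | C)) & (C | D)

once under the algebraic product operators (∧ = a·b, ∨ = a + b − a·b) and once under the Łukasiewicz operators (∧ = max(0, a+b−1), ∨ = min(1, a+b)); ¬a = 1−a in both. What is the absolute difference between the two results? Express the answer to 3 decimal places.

Under algebraic product:
  A | B = a + b − a·b on (0.3600, 0.2100) = 0.4944
  ~A = 1 − 0.3600 = 0.6400
  ~A | C = a + b − a·b on (0.6400, 0.7000) = 0.8920
  (A | B) & (~A | C) = a·b on (0.4944, 0.8920) = 0.4410
  C | D = a + b − a·b on (0.7000, 0.1700) = 0.7510
  ((A | B) & (~A | C)) & (C | D) = a·b on (0.4410, 0.7510) = 0.3312
  → value = 0.3312
Under Łukasiewicz:
  A | B = min(1, a+b) on (0.36, 0.21) = 0.57
  ~A = 1 − 0.36 = 0.64
  ~A | C = min(1, a+b) on (0.64, 0.70) = 1.00
  (A | B) & (~A | C) = max(0, a+b−1) on (0.57, 1.00) = 0.57
  C | D = min(1, a+b) on (0.70, 0.17) = 0.87
  ((A | B) & (~A | C)) & (C | D) = max(0, a+b−1) on (0.57, 0.87) = 0.44
  → value = 0.4400
|0.3312 − 0.4400| = 0.109

0.109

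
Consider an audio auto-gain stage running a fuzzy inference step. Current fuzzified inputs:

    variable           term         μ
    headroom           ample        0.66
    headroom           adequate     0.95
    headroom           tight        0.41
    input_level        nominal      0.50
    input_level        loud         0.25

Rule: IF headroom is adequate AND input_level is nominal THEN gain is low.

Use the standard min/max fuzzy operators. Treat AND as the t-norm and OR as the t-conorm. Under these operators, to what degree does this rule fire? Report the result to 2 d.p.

0.50

firing strength: adequate=0.95, nominal=0.50; AND[min(a, b)] → w = 0.50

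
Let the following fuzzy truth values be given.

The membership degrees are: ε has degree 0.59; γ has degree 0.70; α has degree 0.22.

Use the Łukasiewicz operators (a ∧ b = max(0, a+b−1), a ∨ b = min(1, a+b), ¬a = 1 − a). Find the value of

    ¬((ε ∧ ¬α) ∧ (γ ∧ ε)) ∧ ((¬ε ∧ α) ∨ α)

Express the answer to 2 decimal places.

¬α = 1 − 0.22 = 0.78
ε ∧ ¬α = max(0, a+b−1) on (0.59, 0.78) = 0.37
γ ∧ ε = max(0, a+b−1) on (0.70, 0.59) = 0.29
(ε ∧ ¬α) ∧ (γ ∧ ε) = max(0, a+b−1) on (0.37, 0.29) = 0.00
¬((ε ∧ ¬α) ∧ (γ ∧ ε)) = 1 − 0.00 = 1.00
¬ε = 1 − 0.59 = 0.41
¬ε ∧ α = max(0, a+b−1) on (0.41, 0.22) = 0.00
(¬ε ∧ α) ∨ α = min(1, a+b) on (0.00, 0.22) = 0.22
¬((ε ∧ ¬α) ∧ (γ ∧ ε)) ∧ ((¬ε ∧ α) ∨ α) = max(0, a+b−1) on (1.00, 0.22) = 0.22

0.22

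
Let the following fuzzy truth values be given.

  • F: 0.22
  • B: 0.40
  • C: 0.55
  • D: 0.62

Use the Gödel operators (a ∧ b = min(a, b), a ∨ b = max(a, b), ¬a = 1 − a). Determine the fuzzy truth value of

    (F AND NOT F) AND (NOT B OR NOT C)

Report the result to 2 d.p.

0.22

NOT F = 1 − 0.22 = 0.78
F AND NOT F = min(a, b) on (0.22, 0.78) = 0.22
NOT B = 1 − 0.40 = 0.60
NOT C = 1 − 0.55 = 0.45
NOT B OR NOT C = max(a, b) on (0.60, 0.45) = 0.60
(F AND NOT F) AND (NOT B OR NOT C) = min(a, b) on (0.22, 0.60) = 0.22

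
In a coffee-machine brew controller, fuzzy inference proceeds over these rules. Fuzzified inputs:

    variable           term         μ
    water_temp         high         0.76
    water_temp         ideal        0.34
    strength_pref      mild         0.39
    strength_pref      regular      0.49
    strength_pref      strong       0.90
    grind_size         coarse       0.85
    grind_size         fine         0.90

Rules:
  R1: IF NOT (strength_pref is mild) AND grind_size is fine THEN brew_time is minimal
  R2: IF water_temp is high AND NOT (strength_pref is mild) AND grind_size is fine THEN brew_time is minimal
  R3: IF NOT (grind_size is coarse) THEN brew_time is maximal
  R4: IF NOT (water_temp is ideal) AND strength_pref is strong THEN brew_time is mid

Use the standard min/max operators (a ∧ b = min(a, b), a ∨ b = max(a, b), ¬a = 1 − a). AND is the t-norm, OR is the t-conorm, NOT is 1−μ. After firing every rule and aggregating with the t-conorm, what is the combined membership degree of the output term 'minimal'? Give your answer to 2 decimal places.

R1: ¬mild=1−0.39=0.61, fine=0.90; AND[min(a, b)] → w = 0.61
R2: high=0.76, ¬mild=1−0.39=0.61, fine=0.90; AND[min(a, b)] → w = 0.61
R3: ¬coarse=1−0.85=0.15 → w = 0.15
R4: ¬ideal=1−0.34=0.66, strong=0.90; AND[min(a, b)] → w = 0.66
Rules with consequent 'minimal': {R1, R2} → strengths 0.61, 0.61
Aggregate via t-conorm [max(a, b)]: 0.61

0.61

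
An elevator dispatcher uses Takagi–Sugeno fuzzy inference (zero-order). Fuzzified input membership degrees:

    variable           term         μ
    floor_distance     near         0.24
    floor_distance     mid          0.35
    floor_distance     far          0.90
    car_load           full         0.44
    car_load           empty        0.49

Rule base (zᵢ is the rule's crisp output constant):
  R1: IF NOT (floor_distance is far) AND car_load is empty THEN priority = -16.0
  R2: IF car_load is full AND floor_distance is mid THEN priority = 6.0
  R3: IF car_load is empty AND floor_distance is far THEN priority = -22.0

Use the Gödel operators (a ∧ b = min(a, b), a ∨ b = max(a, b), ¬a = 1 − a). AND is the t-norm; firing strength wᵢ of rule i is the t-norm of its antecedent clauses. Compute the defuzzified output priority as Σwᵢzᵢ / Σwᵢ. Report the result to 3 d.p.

-10.936

R1 (z=-16.0): ¬far=1−0.90=0.10, empty=0.49; AND[min(a, b)] → w = 0.10
R2 (z=6.0): full=0.44, mid=0.35; AND[min(a, b)] → w = 0.35
R3 (z=-22.0): empty=0.49, far=0.90; AND[min(a, b)] → w = 0.49
Weighted average = (0.10·-16.0 + 0.35·6.0 + 0.49·-22.0) / (0.10 + 0.35 + 0.49)
  = -10.2800 / 0.9400 = -10.936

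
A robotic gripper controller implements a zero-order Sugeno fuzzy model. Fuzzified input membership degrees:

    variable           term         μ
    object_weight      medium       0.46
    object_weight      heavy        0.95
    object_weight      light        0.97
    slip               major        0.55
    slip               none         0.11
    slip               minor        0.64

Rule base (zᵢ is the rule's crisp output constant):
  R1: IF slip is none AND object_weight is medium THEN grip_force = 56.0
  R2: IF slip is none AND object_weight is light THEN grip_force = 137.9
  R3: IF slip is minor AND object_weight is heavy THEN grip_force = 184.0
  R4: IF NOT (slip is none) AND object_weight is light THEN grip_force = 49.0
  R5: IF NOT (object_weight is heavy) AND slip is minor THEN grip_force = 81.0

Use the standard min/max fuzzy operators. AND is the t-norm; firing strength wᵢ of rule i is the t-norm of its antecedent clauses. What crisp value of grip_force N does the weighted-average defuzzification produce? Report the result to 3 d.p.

R1 (z=56.0): none=0.11, medium=0.46; AND[min(a, b)] → w = 0.11
R2 (z=137.9): none=0.11, light=0.97; AND[min(a, b)] → w = 0.11
R3 (z=184.0): minor=0.64, heavy=0.95; AND[min(a, b)] → w = 0.64
R4 (z=49.0): ¬none=1−0.11=0.89, light=0.97; AND[min(a, b)] → w = 0.89
R5 (z=81.0): ¬heavy=1−0.95=0.05, minor=0.64; AND[min(a, b)] → w = 0.05
Weighted average = (0.11·56.0 + 0.11·137.9 + 0.64·184.0 + 0.89·49.0 + 0.05·81.0) / (0.11 + 0.11 + 0.64 + 0.89 + 0.05)
  = 186.7490 / 1.8000 = 103.749

103.749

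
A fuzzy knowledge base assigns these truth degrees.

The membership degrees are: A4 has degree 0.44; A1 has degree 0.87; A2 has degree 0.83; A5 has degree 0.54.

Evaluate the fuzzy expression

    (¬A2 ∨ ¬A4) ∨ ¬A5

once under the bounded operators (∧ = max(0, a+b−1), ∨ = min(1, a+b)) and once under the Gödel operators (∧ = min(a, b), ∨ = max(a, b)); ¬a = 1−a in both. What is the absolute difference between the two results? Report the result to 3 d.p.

Under bounded:
  ¬A2 = 1 − 0.83 = 0.17
  ¬A4 = 1 − 0.44 = 0.56
  ¬A2 ∨ ¬A4 = min(1, a+b) on (0.17, 0.56) = 0.73
  ¬A5 = 1 − 0.54 = 0.46
  (¬A2 ∨ ¬A4) ∨ ¬A5 = min(1, a+b) on (0.73, 0.46) = 1.00
  → value = 1.0000
Under Gödel:
  ¬A2 = 1 − 0.83 = 0.17
  ¬A4 = 1 − 0.44 = 0.56
  ¬A2 ∨ ¬A4 = max(a, b) on (0.17, 0.56) = 0.56
  ¬A5 = 1 − 0.54 = 0.46
  (¬A2 ∨ ¬A4) ∨ ¬A5 = max(a, b) on (0.56, 0.46) = 0.56
  → value = 0.5600
|1.0000 − 0.5600| = 0.440

0.440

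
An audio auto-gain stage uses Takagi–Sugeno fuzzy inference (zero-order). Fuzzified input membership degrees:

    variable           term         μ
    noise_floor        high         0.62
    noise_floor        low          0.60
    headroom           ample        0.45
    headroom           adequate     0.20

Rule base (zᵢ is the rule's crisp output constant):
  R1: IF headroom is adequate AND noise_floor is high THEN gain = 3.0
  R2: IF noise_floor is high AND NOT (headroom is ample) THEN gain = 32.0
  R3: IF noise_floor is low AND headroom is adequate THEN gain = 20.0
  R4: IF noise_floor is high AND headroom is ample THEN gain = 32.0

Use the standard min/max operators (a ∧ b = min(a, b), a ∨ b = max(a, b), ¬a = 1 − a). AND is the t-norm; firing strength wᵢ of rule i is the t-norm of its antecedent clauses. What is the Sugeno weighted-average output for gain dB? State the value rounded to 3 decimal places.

R1 (z=3.0): adequate=0.20, high=0.62; AND[min(a, b)] → w = 0.20
R2 (z=32.0): high=0.62, ¬ample=1−0.45=0.55; AND[min(a, b)] → w = 0.55
R3 (z=20.0): low=0.60, adequate=0.20; AND[min(a, b)] → w = 0.20
R4 (z=32.0): high=0.62, ample=0.45; AND[min(a, b)] → w = 0.45
Weighted average = (0.20·3.0 + 0.55·32.0 + 0.20·20.0 + 0.45·32.0) / (0.20 + 0.55 + 0.20 + 0.45)
  = 36.6000 / 1.4000 = 26.143

26.143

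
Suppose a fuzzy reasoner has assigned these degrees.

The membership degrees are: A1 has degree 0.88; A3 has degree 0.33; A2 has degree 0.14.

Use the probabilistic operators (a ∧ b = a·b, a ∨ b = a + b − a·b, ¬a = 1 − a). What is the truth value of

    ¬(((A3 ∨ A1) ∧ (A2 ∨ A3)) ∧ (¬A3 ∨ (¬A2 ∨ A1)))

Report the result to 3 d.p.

0.612

A3 ∨ A1 = a + b − a·b on (0.3300, 0.8800) = 0.9196
A2 ∨ A3 = a + b − a·b on (0.1400, 0.3300) = 0.4238
(A3 ∨ A1) ∧ (A2 ∨ A3) = a·b on (0.9196, 0.4238) = 0.3897
¬A3 = 1 − 0.3300 = 0.6700
¬A2 = 1 − 0.1400 = 0.8600
¬A2 ∨ A1 = a + b − a·b on (0.8600, 0.8800) = 0.9832
¬A3 ∨ (¬A2 ∨ A1) = a + b − a·b on (0.6700, 0.9832) = 0.9945
((A3 ∨ A1) ∧ (A2 ∨ A3)) ∧ (¬A3 ∨ (¬A2 ∨ A1)) = a·b on (0.3897, 0.9945) = 0.3876
¬(((A3 ∨ A1) ∧ (A2 ∨ A3)) ∧ (¬A3 ∨ (¬A2 ∨ A1))) = 1 − 0.3876 = 0.6124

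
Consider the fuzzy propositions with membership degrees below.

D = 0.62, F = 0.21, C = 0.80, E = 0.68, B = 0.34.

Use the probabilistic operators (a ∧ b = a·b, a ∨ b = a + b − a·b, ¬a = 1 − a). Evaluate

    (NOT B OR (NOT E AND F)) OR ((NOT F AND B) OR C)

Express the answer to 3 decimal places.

NOT B = 1 − 0.3400 = 0.6600
NOT E = 1 − 0.6800 = 0.3200
NOT E AND F = a·b on (0.3200, 0.2100) = 0.0672
NOT B OR (NOT E AND F) = a + b − a·b on (0.6600, 0.0672) = 0.6828
NOT F = 1 − 0.2100 = 0.7900
NOT F AND B = a·b on (0.7900, 0.3400) = 0.2686
(NOT F AND B) OR C = a + b − a·b on (0.2686, 0.8000) = 0.8537
(NOT B OR (NOT E AND F)) OR ((NOT F AND B) OR C) = a + b − a·b on (0.6828, 0.8537) = 0.9536

0.954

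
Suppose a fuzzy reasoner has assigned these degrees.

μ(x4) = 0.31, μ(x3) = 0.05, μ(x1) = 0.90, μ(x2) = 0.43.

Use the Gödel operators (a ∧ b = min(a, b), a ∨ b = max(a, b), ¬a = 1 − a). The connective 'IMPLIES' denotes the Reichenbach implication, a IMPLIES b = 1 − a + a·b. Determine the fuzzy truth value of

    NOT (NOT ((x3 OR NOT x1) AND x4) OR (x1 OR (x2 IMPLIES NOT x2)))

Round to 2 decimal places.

NOT x1 = 1 − 0.90 = 0.10
x3 OR NOT x1 = max(a, b) on (0.05, 0.10) = 0.10
(x3 OR NOT x1) AND x4 = min(a, b) on (0.10, 0.31) = 0.10
NOT ((x3 OR NOT x1) AND x4) = 1 − 0.10 = 0.90
NOT x2 = 1 − 0.43 = 0.57
x2 IMPLIES NOT x2  [Reichenbach: 1 − a + a·b] with a=0.43, b=0.57 → 0.82
x1 OR (x2 IMPLIES NOT x2) = max(a, b) on (0.90, 0.82) = 0.90
NOT ((x3 OR NOT x1) AND x4) OR (x1 OR (x2 IMPLIES NOT x2)) = max(a, b) on (0.90, 0.90) = 0.90
NOT (NOT ((x3 OR NOT x1) AND x4) OR (x1 OR (x2 IMPLIES NOT x2))) = 1 − 0.90 = 0.10

0.10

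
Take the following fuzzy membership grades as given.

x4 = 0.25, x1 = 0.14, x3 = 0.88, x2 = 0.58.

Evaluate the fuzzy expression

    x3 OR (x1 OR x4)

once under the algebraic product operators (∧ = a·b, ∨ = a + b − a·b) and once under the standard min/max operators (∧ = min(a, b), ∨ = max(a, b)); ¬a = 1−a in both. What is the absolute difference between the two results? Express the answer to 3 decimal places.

Under algebraic product:
  x1 OR x4 = a + b − a·b on (0.1400, 0.2500) = 0.3550
  x3 OR (x1 OR x4) = a + b − a·b on (0.8800, 0.3550) = 0.9226
  → value = 0.9226
Under standard min/max:
  x1 OR x4 = max(a, b) on (0.14, 0.25) = 0.25
  x3 OR (x1 OR x4) = max(a, b) on (0.88, 0.25) = 0.88
  → value = 0.8800
|0.9226 − 0.8800| = 0.043

0.043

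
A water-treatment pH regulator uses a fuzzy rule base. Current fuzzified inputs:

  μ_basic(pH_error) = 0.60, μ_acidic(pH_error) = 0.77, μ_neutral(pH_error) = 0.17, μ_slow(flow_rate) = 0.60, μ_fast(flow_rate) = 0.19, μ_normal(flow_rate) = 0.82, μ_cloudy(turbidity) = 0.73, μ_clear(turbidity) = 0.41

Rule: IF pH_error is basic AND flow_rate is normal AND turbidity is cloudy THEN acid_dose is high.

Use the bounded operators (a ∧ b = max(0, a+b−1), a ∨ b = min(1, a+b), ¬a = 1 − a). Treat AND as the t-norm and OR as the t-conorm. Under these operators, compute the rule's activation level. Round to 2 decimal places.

0.15

firing strength: basic=0.60, normal=0.82, cloudy=0.73; AND[max(0, a+b−1)] → w = 0.15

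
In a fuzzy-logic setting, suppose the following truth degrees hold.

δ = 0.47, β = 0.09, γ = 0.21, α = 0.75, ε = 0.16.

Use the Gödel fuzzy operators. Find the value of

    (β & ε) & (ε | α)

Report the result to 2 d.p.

0.09

β & ε = min(a, b) on (0.09, 0.16) = 0.09
ε | α = max(a, b) on (0.16, 0.75) = 0.75
(β & ε) & (ε | α) = min(a, b) on (0.09, 0.75) = 0.09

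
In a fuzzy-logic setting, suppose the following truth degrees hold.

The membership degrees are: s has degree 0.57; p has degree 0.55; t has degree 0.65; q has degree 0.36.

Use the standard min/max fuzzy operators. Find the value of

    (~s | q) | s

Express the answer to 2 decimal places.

~s = 1 − 0.57 = 0.43
~s | q = max(a, b) on (0.43, 0.36) = 0.43
(~s | q) | s = max(a, b) on (0.43, 0.57) = 0.57

0.57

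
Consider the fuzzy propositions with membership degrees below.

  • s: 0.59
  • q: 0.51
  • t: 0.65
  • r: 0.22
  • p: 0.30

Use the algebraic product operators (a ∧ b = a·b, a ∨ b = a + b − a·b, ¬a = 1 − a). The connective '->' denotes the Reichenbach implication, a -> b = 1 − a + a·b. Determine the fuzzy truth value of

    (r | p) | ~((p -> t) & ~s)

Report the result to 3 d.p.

0.800

r | p = a + b − a·b on (0.2200, 0.3000) = 0.4540
p -> t  [Reichenbach: 1 − a + a·b] with a=0.3000, b=0.6500 → 0.8950
~s = 1 − 0.5900 = 0.4100
(p -> t) & ~s = a·b on (0.8950, 0.4100) = 0.3670
~((p -> t) & ~s) = 1 − 0.3670 = 0.6330
(r | p) | ~((p -> t) & ~s) = a + b − a·b on (0.4540, 0.6330) = 0.7996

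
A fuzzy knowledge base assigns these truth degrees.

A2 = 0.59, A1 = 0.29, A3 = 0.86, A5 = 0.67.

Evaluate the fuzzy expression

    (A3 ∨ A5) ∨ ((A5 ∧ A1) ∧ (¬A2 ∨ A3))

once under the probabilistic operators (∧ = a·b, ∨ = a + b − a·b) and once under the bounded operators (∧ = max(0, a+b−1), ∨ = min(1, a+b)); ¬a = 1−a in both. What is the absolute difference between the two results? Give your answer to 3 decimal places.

0.038

Under probabilistic:
  A3 ∨ A5 = a + b − a·b on (0.8600, 0.6700) = 0.9538
  A5 ∧ A1 = a·b on (0.6700, 0.2900) = 0.1943
  ¬A2 = 1 − 0.5900 = 0.4100
  ¬A2 ∨ A3 = a + b − a·b on (0.4100, 0.8600) = 0.9174
  (A5 ∧ A1) ∧ (¬A2 ∨ A3) = a·b on (0.1943, 0.9174) = 0.1783
  (A3 ∨ A5) ∨ ((A5 ∧ A1) ∧ (¬A2 ∨ A3)) = a + b − a·b on (0.9538, 0.1783) = 0.9620
  → value = 0.9620
Under bounded:
  A3 ∨ A5 = min(1, a+b) on (0.86, 0.67) = 1.00
  A5 ∧ A1 = max(0, a+b−1) on (0.67, 0.29) = 0.00
  ¬A2 = 1 − 0.59 = 0.41
  ¬A2 ∨ A3 = min(1, a+b) on (0.41, 0.86) = 1.00
  (A5 ∧ A1) ∧ (¬A2 ∨ A3) = max(0, a+b−1) on (0.00, 1.00) = 0.00
  (A3 ∨ A5) ∨ ((A5 ∧ A1) ∧ (¬A2 ∨ A3)) = min(1, a+b) on (1.00, 0.00) = 1.00
  → value = 1.0000
|0.9620 − 1.0000| = 0.038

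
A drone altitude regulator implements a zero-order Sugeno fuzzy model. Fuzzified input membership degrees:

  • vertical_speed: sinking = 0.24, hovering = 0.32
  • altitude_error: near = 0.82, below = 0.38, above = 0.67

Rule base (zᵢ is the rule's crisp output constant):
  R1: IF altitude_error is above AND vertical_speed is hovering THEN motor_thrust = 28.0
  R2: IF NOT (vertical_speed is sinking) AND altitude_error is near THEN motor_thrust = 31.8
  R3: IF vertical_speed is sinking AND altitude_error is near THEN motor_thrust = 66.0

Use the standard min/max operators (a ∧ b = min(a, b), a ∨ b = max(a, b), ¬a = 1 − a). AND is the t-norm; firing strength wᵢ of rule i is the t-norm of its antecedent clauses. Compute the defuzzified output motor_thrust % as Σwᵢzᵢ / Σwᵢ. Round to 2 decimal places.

37.10

R1 (z=28.0): above=0.67, hovering=0.32; AND[min(a, b)] → w = 0.32
R2 (z=31.8): ¬sinking=1−0.24=0.76, near=0.82; AND[min(a, b)] → w = 0.76
R3 (z=66.0): sinking=0.24, near=0.82; AND[min(a, b)] → w = 0.24
Weighted average = (0.32·28.0 + 0.76·31.8 + 0.24·66.0) / (0.32 + 0.76 + 0.24)
  = 48.9680 / 1.3200 = 37.10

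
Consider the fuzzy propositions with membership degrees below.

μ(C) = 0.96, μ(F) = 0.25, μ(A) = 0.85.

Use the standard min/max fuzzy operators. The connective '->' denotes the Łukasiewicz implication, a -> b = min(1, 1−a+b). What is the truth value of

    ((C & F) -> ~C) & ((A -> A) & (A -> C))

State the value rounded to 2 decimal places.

0.79

C & F = min(a, b) on (0.96, 0.25) = 0.25
~C = 1 − 0.96 = 0.04
(C & F) -> ~C  [Łukasiewicz: min(1, 1−a+b)] with a=0.25, b=0.04 → 0.79
A -> A  [Łukasiewicz: min(1, 1−a+b)] with a=0.85, b=0.85 → 1.00
A -> C  [Łukasiewicz: min(1, 1−a+b)] with a=0.85, b=0.96 → 1.00
(A -> A) & (A -> C) = min(a, b) on (1.00, 1.00) = 1.00
((C & F) -> ~C) & ((A -> A) & (A -> C)) = min(a, b) on (0.79, 1.00) = 0.79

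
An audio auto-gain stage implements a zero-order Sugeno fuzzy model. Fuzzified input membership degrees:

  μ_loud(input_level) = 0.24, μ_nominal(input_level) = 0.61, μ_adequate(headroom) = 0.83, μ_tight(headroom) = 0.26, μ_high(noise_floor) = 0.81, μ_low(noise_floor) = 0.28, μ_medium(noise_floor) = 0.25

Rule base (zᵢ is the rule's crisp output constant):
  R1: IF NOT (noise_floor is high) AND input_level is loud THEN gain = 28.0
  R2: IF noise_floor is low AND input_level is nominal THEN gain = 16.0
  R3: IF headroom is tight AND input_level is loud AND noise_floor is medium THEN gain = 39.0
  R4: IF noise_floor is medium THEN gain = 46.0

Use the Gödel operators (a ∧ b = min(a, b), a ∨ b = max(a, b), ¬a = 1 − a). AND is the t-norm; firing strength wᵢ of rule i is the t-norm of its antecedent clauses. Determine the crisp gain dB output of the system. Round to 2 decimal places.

31.94

R1 (z=28.0): ¬high=1−0.81=0.19, loud=0.24; AND[min(a, b)] → w = 0.19
R2 (z=16.0): low=0.28, nominal=0.61; AND[min(a, b)] → w = 0.28
R3 (z=39.0): tight=0.26, loud=0.24, medium=0.25; AND[min(a, b)] → w = 0.24
R4 (z=46.0): medium=0.25 → w = 0.25
Weighted average = (0.19·28.0 + 0.28·16.0 + 0.24·39.0 + 0.25·46.0) / (0.19 + 0.28 + 0.24 + 0.25)
  = 30.6600 / 0.9600 = 31.94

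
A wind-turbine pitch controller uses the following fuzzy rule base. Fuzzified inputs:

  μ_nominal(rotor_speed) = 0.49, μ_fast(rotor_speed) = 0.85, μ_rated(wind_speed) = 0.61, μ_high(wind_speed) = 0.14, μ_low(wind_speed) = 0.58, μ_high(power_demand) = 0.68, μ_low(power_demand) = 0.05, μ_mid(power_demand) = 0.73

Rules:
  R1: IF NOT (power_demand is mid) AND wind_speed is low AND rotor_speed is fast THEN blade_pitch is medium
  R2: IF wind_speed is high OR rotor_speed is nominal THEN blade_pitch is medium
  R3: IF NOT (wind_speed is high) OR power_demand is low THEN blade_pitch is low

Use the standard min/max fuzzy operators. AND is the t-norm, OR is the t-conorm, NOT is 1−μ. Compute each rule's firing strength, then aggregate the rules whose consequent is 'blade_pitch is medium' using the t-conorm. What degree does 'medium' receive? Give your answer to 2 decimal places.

R1: ¬mid=1−0.73=0.27, low=0.58, fast=0.85; AND[min(a, b)] → w = 0.27
R2: high=0.14, nominal=0.49; OR[max(a, b)] → w = 0.49
R3: ¬high=1−0.14=0.86, low=0.05; OR[max(a, b)] → w = 0.86
Rules with consequent 'medium': {R1, R2} → strengths 0.27, 0.49
Aggregate via t-conorm [max(a, b)]: 0.49

0.49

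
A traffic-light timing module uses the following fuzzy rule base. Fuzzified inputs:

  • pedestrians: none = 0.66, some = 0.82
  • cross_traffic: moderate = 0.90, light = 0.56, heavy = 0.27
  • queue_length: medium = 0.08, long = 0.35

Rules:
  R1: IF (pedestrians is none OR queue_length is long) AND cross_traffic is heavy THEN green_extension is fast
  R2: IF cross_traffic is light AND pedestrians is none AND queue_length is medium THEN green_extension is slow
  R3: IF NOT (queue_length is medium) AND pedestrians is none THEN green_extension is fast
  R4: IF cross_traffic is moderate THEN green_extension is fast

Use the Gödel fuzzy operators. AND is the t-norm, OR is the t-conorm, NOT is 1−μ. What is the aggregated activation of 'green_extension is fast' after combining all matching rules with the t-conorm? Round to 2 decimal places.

0.90

R1: (none=0.66 OR long=0.35) = 0.66; AND[min(a, b)] with heavy=0.27 → w = 0.27
R2: light=0.56, none=0.66, medium=0.08; AND[min(a, b)] → w = 0.08
R3: ¬medium=1−0.08=0.92, none=0.66; AND[min(a, b)] → w = 0.66
R4: moderate=0.90 → w = 0.90
Rules with consequent 'fast': {R1, R3, R4} → strengths 0.27, 0.66, 0.90
Aggregate via t-conorm [max(a, b)]: 0.90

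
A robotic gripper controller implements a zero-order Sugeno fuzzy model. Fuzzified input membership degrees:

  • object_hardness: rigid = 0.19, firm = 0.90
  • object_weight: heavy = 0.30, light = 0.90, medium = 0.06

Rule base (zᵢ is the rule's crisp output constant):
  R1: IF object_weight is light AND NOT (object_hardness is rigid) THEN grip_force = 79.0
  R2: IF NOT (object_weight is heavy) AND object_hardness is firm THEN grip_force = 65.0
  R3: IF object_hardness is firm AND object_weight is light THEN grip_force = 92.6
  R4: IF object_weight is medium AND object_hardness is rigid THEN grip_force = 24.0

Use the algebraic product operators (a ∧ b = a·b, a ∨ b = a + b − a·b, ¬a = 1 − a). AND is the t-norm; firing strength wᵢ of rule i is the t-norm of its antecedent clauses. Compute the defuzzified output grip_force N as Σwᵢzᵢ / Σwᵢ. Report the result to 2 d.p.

R1 (z=79.0): light=0.90, ¬rigid=1−0.19=0.81; AND[a·b] → w = 0.7290
R2 (z=65.0): ¬heavy=1−0.30=0.70, firm=0.90; AND[a·b] → w = 0.6300
R3 (z=92.6): firm=0.90, light=0.90; AND[a·b] → w = 0.8100
R4 (z=24.0): medium=0.06, rigid=0.19; AND[a·b] → w = 0.0114
Weighted average = (0.7290·79.0 + 0.6300·65.0 + 0.8100·92.6 + 0.0114·24.0) / (0.7290 + 0.6300 + 0.8100 + 0.0114)
  = 173.8206 / 2.1804 = 79.72

79.72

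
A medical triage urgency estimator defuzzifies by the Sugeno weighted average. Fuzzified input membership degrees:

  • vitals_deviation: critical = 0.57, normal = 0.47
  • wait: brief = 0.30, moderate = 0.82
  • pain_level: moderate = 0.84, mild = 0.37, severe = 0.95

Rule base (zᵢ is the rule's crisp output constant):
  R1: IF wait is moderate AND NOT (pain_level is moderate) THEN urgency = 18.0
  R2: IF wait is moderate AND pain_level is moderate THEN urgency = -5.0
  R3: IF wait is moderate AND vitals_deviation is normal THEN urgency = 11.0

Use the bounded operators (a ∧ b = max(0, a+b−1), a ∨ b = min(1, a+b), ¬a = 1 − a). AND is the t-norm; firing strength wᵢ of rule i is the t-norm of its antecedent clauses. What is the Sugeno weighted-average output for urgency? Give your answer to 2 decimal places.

-0.12

R1 (z=18.0): moderate=0.82, ¬moderate=1−0.84=0.16; AND[max(0, a+b−1)] → w = 0.00
R2 (z=-5.0): moderate=0.82, moderate=0.84; AND[max(0, a+b−1)] → w = 0.66
R3 (z=11.0): moderate=0.82, normal=0.47; AND[max(0, a+b−1)] → w = 0.29
Weighted average = (0.00·18.0 + 0.66·-5.0 + 0.29·11.0) / (0.00 + 0.66 + 0.29)
  = -0.1100 / 0.9500 = -0.12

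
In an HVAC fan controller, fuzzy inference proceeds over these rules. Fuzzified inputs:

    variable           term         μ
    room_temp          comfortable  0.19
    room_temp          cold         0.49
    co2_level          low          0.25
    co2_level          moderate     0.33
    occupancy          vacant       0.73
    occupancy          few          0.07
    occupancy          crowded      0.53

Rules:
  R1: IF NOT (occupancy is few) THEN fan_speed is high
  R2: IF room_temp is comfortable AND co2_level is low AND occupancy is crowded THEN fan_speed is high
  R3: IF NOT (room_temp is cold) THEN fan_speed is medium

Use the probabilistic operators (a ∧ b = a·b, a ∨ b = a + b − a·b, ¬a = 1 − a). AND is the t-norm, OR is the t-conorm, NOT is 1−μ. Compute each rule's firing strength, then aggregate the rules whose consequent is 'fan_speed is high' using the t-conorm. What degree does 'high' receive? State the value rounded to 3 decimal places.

R1: ¬few=1−0.07=0.93 → w = 0.9300
R2: comfortable=0.19, low=0.25, crowded=0.53; AND[a·b] → w = 0.0252
R3: ¬cold=1−0.49=0.51 → w = 0.5100
Rules with consequent 'high': {R1, R2} → strengths 0.9300, 0.0252
Aggregate via t-conorm [a + b − a·b]: 0.9318

0.932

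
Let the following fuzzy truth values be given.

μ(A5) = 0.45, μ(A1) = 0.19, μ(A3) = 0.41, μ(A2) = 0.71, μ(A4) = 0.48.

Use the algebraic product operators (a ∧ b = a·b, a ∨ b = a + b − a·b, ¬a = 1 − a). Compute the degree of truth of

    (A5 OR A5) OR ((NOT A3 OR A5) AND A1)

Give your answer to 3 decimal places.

0.742

A5 OR A5 = a + b − a·b on (0.4500, 0.4500) = 0.6975
NOT A3 = 1 − 0.4100 = 0.5900
NOT A3 OR A5 = a + b − a·b on (0.5900, 0.4500) = 0.7745
(NOT A3 OR A5) AND A1 = a·b on (0.7745, 0.1900) = 0.1472
(A5 OR A5) OR ((NOT A3 OR A5) AND A1) = a + b − a·b on (0.6975, 0.1472) = 0.7420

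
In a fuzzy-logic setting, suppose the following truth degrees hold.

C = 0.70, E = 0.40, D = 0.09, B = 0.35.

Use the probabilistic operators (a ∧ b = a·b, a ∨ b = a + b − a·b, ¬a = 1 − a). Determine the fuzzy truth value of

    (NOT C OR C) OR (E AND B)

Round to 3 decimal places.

0.819

NOT C = 1 − 0.7000 = 0.3000
NOT C OR C = a + b − a·b on (0.3000, 0.7000) = 0.7900
E AND B = a·b on (0.4000, 0.3500) = 0.1400
(NOT C OR C) OR (E AND B) = a + b − a·b on (0.7900, 0.1400) = 0.8194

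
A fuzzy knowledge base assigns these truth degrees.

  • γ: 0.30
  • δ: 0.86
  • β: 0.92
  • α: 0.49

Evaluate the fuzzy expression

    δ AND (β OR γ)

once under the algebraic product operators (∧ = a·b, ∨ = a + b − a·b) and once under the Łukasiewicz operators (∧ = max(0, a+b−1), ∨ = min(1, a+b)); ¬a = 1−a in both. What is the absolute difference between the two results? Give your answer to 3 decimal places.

0.048

Under algebraic product:
  β OR γ = a + b − a·b on (0.9200, 0.3000) = 0.9440
  δ AND (β OR γ) = a·b on (0.8600, 0.9440) = 0.8118
  → value = 0.8118
Under Łukasiewicz:
  β OR γ = min(1, a+b) on (0.92, 0.30) = 1.00
  δ AND (β OR γ) = max(0, a+b−1) on (0.86, 1.00) = 0.86
  → value = 0.8600
|0.8118 − 0.8600| = 0.048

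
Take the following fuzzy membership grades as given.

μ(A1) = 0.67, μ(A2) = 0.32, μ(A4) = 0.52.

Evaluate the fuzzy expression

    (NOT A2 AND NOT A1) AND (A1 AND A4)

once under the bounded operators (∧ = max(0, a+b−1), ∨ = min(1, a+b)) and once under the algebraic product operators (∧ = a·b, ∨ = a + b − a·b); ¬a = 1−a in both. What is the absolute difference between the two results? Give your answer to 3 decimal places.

0.078

Under bounded:
  NOT A2 = 1 − 0.32 = 0.68
  NOT A1 = 1 − 0.67 = 0.33
  NOT A2 AND NOT A1 = max(0, a+b−1) on (0.68, 0.33) = 0.01
  A1 AND A4 = max(0, a+b−1) on (0.67, 0.52) = 0.19
  (NOT A2 AND NOT A1) AND (A1 AND A4) = max(0, a+b−1) on (0.01, 0.19) = 0.00
  → value = 0.0000
Under algebraic product:
  NOT A2 = 1 − 0.3200 = 0.6800
  NOT A1 = 1 − 0.6700 = 0.3300
  NOT A2 AND NOT A1 = a·b on (0.6800, 0.3300) = 0.2244
  A1 AND A4 = a·b on (0.6700, 0.5200) = 0.3484
  (NOT A2 AND NOT A1) AND (A1 AND A4) = a·b on (0.2244, 0.3484) = 0.0782
  → value = 0.0782
|0.0000 − 0.0782| = 0.078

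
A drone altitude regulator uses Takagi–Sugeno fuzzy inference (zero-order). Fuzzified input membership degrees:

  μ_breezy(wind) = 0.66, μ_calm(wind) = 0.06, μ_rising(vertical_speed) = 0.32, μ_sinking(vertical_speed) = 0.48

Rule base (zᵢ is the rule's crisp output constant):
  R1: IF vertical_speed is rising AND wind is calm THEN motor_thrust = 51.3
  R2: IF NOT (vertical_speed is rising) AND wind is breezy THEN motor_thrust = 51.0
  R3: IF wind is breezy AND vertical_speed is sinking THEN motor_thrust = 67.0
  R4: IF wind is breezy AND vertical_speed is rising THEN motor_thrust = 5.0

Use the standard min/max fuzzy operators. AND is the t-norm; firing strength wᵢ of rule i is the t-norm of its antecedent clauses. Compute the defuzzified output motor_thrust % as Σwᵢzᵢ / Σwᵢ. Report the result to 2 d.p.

R1 (z=51.3): rising=0.32, calm=0.06; AND[min(a, b)] → w = 0.06
R2 (z=51.0): ¬rising=1−0.32=0.68, breezy=0.66; AND[min(a, b)] → w = 0.66
R3 (z=67.0): breezy=0.66, sinking=0.48; AND[min(a, b)] → w = 0.48
R4 (z=5.0): breezy=0.66, rising=0.32; AND[min(a, b)] → w = 0.32
Weighted average = (0.06·51.3 + 0.66·51.0 + 0.48·67.0 + 0.32·5.0) / (0.06 + 0.66 + 0.48 + 0.32)
  = 70.4980 / 1.5200 = 46.38

46.38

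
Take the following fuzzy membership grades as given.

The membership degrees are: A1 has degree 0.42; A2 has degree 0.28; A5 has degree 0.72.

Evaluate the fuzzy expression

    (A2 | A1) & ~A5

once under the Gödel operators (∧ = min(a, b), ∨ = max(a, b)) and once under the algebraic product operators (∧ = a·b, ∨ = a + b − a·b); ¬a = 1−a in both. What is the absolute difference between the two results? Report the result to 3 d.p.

0.117

Under Gödel:
  A2 | A1 = max(a, b) on (0.28, 0.42) = 0.42
  ~A5 = 1 − 0.72 = 0.28
  (A2 | A1) & ~A5 = min(a, b) on (0.42, 0.28) = 0.28
  → value = 0.2800
Under algebraic product:
  A2 | A1 = a + b − a·b on (0.2800, 0.4200) = 0.5824
  ~A5 = 1 − 0.7200 = 0.2800
  (A2 | A1) & ~A5 = a·b on (0.5824, 0.2800) = 0.1631
  → value = 0.1631
|0.2800 − 0.1631| = 0.117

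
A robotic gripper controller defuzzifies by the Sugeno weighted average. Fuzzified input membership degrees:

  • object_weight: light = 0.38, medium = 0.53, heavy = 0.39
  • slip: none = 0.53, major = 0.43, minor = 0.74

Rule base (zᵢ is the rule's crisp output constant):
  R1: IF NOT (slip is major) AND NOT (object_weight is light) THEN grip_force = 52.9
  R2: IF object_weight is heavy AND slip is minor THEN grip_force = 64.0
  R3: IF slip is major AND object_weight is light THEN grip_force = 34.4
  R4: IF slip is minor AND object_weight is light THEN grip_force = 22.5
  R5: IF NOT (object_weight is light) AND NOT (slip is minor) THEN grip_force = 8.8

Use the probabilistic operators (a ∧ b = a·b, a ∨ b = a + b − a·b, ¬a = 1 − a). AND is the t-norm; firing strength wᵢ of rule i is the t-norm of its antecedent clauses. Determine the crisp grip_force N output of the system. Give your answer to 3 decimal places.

40.497

R1 (z=52.9): ¬major=1−0.43=0.57, ¬light=1−0.38=0.62; AND[a·b] → w = 0.3534
R2 (z=64.0): heavy=0.39, minor=0.74; AND[a·b] → w = 0.2886
R3 (z=34.4): major=0.43, light=0.38; AND[a·b] → w = 0.1634
R4 (z=22.5): minor=0.74, light=0.38; AND[a·b] → w = 0.2812
R5 (z=8.8): ¬light=1−0.38=0.62, ¬minor=1−0.74=0.26; AND[a·b] → w = 0.1612
Weighted average = (0.3534·52.9 + 0.2886·64.0 + 0.1634·34.4 + 0.2812·22.5 + 0.1612·8.8) / (0.3534 + 0.2886 + 0.1634 + 0.2812 + 0.1612)
  = 50.5318 / 1.2478 = 40.497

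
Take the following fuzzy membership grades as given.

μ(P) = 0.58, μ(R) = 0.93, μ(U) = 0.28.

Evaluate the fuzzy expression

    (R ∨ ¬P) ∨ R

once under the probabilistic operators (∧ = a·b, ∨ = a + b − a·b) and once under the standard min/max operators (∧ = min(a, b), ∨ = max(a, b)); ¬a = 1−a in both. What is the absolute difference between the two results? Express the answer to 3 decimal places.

Under probabilistic:
  ¬P = 1 − 0.5800 = 0.4200
  R ∨ ¬P = a + b − a·b on (0.9300, 0.4200) = 0.9594
  (R ∨ ¬P) ∨ R = a + b − a·b on (0.9594, 0.9300) = 0.9972
  → value = 0.9972
Under standard min/max:
  ¬P = 1 − 0.58 = 0.42
  R ∨ ¬P = max(a, b) on (0.93, 0.42) = 0.93
  (R ∨ ¬P) ∨ R = max(a, b) on (0.93, 0.93) = 0.93
  → value = 0.9300
|0.9972 − 0.9300| = 0.067

0.067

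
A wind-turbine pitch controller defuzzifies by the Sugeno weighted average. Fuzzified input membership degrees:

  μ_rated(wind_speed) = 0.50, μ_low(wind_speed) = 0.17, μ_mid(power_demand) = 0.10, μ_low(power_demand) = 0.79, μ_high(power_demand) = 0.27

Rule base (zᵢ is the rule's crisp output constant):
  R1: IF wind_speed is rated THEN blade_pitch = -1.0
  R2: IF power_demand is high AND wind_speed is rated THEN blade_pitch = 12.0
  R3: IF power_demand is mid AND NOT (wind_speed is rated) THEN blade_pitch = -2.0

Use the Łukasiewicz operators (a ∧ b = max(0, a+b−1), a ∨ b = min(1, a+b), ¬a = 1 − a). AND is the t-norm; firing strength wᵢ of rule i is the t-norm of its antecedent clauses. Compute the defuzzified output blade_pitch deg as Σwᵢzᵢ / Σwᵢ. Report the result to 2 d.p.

-1.00

R1 (z=-1.0): rated=0.50 → w = 0.50
R2 (z=12.0): high=0.27, rated=0.50; AND[max(0, a+b−1)] → w = 0.00
R3 (z=-2.0): mid=0.10, ¬rated=1−0.50=0.50; AND[max(0, a+b−1)] → w = 0.00
Weighted average = (0.50·-1.0 + 0.00·12.0 + 0.00·-2.0) / (0.50 + 0.00 + 0.00)
  = -0.5000 / 0.5000 = -1.00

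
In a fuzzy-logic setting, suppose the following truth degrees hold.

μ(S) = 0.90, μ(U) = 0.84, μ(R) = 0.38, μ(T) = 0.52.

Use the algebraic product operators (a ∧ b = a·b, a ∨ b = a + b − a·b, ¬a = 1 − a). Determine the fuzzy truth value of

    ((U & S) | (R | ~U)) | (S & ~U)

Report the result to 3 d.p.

0.891

U & S = a·b on (0.8400, 0.9000) = 0.7560
~U = 1 − 0.8400 = 0.1600
R | ~U = a + b − a·b on (0.3800, 0.1600) = 0.4792
(U & S) | (R | ~U) = a + b − a·b on (0.7560, 0.4792) = 0.8729
~U = 1 − 0.8400 = 0.1600
S & ~U = a·b on (0.9000, 0.1600) = 0.1440
((U & S) | (R | ~U)) | (S & ~U) = a + b − a·b on (0.8729, 0.1440) = 0.8912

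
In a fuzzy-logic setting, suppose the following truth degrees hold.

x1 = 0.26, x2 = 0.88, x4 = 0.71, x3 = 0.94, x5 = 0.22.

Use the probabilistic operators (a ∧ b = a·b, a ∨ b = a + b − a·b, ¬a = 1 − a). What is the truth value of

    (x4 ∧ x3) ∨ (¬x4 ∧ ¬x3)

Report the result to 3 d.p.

x4 ∧ x3 = a·b on (0.7100, 0.9400) = 0.6674
¬x4 = 1 − 0.7100 = 0.2900
¬x3 = 1 − 0.9400 = 0.0600
¬x4 ∧ ¬x3 = a·b on (0.2900, 0.0600) = 0.0174
(x4 ∧ x3) ∨ (¬x4 ∧ ¬x3) = a + b − a·b on (0.6674, 0.0174) = 0.6732

0.673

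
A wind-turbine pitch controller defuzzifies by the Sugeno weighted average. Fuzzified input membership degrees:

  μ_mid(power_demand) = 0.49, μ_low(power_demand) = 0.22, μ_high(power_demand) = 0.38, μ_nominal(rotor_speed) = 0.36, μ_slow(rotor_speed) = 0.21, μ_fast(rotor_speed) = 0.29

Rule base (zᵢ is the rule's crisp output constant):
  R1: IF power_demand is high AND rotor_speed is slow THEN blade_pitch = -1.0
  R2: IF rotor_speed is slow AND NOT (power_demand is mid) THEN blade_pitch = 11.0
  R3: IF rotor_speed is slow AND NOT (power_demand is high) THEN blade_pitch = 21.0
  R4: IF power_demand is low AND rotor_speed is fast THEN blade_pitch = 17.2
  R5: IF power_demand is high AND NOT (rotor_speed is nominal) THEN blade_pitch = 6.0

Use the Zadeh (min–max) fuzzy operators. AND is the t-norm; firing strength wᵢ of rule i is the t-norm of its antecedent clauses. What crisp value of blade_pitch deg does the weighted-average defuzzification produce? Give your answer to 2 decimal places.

10.22

R1 (z=-1.0): high=0.38, slow=0.21; AND[min(a, b)] → w = 0.21
R2 (z=11.0): slow=0.21, ¬mid=1−0.49=0.51; AND[min(a, b)] → w = 0.21
R3 (z=21.0): slow=0.21, ¬high=1−0.38=0.62; AND[min(a, b)] → w = 0.21
R4 (z=17.2): low=0.22, fast=0.29; AND[min(a, b)] → w = 0.22
R5 (z=6.0): high=0.38, ¬nominal=1−0.36=0.64; AND[min(a, b)] → w = 0.38
Weighted average = (0.21·-1.0 + 0.21·11.0 + 0.21·21.0 + 0.22·17.2 + 0.38·6.0) / (0.21 + 0.21 + 0.21 + 0.22 + 0.38)
  = 12.5740 / 1.2300 = 10.22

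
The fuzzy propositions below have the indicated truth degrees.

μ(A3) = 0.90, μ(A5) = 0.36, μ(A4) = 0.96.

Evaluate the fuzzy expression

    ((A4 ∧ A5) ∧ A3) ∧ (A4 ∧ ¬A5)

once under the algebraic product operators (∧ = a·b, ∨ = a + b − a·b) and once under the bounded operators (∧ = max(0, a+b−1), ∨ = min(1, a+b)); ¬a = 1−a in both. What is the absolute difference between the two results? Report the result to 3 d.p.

Under algebraic product:
  A4 ∧ A5 = a·b on (0.9600, 0.3600) = 0.3456
  (A4 ∧ A5) ∧ A3 = a·b on (0.3456, 0.9000) = 0.3110
  ¬A5 = 1 − 0.3600 = 0.6400
  A4 ∧ ¬A5 = a·b on (0.9600, 0.6400) = 0.6144
  ((A4 ∧ A5) ∧ A3) ∧ (A4 ∧ ¬A5) = a·b on (0.3110, 0.6144) = 0.1911
  → value = 0.1911
Under bounded:
  A4 ∧ A5 = max(0, a+b−1) on (0.96, 0.36) = 0.32
  (A4 ∧ A5) ∧ A3 = max(0, a+b−1) on (0.32, 0.90) = 0.22
  ¬A5 = 1 − 0.36 = 0.64
  A4 ∧ ¬A5 = max(0, a+b−1) on (0.96, 0.64) = 0.60
  ((A4 ∧ A5) ∧ A3) ∧ (A4 ∧ ¬A5) = max(0, a+b−1) on (0.22, 0.60) = 0.00
  → value = 0.0000
|0.1911 − 0.0000| = 0.191

0.191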